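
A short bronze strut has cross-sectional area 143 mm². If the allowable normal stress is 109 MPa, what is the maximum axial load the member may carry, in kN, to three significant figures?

P_max = σ_allow · A = 109 · 143 = 15590 N = 15.59 kN.

15.6 kN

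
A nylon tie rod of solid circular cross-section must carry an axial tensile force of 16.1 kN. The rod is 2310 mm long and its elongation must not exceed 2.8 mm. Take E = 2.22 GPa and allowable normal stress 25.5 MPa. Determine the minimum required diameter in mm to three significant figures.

87.3 mm

Required area A ≥ P/σ_allow = 16100/25.5 = 631.4 mm².
For a solid circular section, d ≥ √(4A/π) = 28.35 mm.
Elongation limit: A ≥ PL/(Eδ_allow) = 16100·2310/(2220·2.8) = 5983 mm² ⇒ d ≥ 87.28 mm.
The elongation limit governs.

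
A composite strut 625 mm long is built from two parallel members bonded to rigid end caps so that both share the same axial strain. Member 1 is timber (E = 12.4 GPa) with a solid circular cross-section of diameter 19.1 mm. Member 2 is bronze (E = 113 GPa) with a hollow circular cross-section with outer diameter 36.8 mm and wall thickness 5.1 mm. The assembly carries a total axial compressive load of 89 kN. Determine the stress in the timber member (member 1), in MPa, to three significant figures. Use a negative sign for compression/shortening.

-18.1 MPa

A_1 = 286.5 mm².
A_2 = 507.9 mm².
Equal strain + equilibrium ⇒ each member carries load in proportion to AE: A₁E₁ = 3553000 N, A₂E₂ = 57390000 N, ΣAE = 60950000 N.
σ₁ = P·E₁/ΣAE = -89000·12400/60950000 = -18.11 MPa.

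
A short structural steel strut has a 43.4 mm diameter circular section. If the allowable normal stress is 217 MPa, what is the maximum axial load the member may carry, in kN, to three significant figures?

321 kN

A = 1479 mm².
P_max = σ_allow · A = 217 · 1479 = 321000 N = 321 kN.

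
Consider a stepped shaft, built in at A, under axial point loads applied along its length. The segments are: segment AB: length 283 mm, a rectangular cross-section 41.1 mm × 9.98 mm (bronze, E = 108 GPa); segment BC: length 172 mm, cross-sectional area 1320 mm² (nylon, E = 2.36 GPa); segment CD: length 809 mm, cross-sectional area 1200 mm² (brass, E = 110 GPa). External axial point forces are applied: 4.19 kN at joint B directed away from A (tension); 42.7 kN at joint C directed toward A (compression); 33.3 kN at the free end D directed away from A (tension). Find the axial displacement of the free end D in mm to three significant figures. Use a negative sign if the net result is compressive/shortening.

Internal axial forces (sectioning from the free end, tension +): N_CD = 33.3 kN, N_BC = -9.4 kN, N_AB = -5.21 kN.
A_AB = 410.2 mm².
δ_AB = -5210·283/(410.2·108000) = -0.03328 mm
δ_BC = -9400·172/(1320·2360) = -0.519 mm
δ_CD = 33300·809/(1200·110000) = 0.2041 mm
δ = Σδ_i = -0.3482 mm.

-0.348 mm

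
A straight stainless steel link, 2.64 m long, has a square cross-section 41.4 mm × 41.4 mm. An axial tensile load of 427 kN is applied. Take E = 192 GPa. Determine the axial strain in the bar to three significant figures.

0.00130

A = 1714 mm².
σ = N/A = 249.1 MPa; ε = σ/E = 249.1/192000 = 1.298e-03.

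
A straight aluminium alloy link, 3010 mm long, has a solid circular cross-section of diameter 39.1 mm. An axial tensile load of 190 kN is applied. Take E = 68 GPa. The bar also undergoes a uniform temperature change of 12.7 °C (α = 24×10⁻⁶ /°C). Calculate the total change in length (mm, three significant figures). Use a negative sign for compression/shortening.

7.92 mm

A = 1201 mm².
δ_mech = NL/(AE) = 190000·3010/(1201·68000) = 7.004 mm.
δ_thermal = αLΔT = 24e-6·3010·12.7 = 0.9174 mm.
δ = δ_mech + δ_thermal = 7.922 mm.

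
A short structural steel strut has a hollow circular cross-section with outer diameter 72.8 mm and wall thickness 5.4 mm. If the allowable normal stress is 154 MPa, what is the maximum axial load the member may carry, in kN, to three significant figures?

176 kN

A = 1143 mm².
P_max = σ_allow · A = 154 · 1143 = 176100 N = 176.1 kN.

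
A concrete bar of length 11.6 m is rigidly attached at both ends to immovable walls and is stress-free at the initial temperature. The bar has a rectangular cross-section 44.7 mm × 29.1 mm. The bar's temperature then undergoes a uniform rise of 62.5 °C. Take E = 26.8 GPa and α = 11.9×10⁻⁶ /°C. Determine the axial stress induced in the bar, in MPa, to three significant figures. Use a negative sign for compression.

Free thermal expansion αLΔT = 11.9e-6 · 11600 · 62.5 = 8.627 mm.
The walls impose strain ε = −(8.627)/11600 = -7.4375e-04; σ = Eε = 26800 · -7.4375e-04 = -19.93 MPa.

-19.9 MPa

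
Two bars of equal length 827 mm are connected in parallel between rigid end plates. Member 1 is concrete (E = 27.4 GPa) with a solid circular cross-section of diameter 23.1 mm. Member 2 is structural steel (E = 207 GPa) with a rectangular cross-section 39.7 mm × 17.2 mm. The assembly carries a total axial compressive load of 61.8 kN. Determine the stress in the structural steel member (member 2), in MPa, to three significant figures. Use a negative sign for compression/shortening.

-83.7 MPa

A_1 = 419.1 mm².
A_2 = 682.8 mm².
Equal strain + equilibrium ⇒ each member carries load in proportion to AE: A₁E₁ = 11480000 N, A₂E₂ = 141300000 N, ΣAE = 152800000 N.
σ₂ = P·E₂/ΣAE = -61800·207000/152800000 = -83.7 MPa.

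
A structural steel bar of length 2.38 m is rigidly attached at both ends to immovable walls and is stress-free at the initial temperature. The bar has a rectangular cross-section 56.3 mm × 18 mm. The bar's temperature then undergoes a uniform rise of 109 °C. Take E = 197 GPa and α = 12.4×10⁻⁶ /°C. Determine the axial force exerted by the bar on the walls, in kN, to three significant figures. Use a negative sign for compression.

Free thermal expansion αLΔT = 12.4e-6 · 2380 · 109 = 3.217 mm.
The walls impose strain ε = −(3.217)/2380 = -1.3516e-03; σ = Eε = 197000 · -1.3516e-03 = -266.3 MPa.
Wall reaction R = σ·A = -266.3·1013 = -269800 N = -269.8 kN.

-270 kN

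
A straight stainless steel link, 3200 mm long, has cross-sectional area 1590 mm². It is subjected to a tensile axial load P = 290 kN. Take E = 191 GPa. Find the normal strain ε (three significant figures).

σ = N/A = 182.4 MPa; ε = σ/E = 182.4/191000 = 9.549e-04.

9.55e-04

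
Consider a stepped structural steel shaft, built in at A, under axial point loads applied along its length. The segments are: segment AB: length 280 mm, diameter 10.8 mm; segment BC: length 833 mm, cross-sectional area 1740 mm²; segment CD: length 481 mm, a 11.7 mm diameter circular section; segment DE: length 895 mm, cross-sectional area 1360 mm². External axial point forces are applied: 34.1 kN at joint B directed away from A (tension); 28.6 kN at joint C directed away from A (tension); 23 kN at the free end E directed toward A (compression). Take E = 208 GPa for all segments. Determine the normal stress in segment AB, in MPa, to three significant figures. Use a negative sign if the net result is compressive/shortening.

433 MPa

Internal axial forces (sectioning from the free end, tension +): N_DE = -23 kN, N_CD = -23 kN, N_BC = 5.6 kN, N_AB = 39.7 kN.
A_AB = 91.61 mm².
σ_AB = N_AB/A_AB = 39700/91.61 = 433.4 MPa.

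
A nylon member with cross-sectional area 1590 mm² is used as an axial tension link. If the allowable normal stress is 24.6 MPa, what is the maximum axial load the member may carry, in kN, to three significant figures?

39.1 kN

P_max = σ_allow · A = 24.6 · 1590 = 39110 N = 39.11 kN.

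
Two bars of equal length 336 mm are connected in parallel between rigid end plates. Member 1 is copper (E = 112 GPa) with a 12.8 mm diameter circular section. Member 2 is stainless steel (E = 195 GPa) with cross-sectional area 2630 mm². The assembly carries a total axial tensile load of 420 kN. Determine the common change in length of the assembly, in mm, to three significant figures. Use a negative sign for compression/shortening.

0.268 mm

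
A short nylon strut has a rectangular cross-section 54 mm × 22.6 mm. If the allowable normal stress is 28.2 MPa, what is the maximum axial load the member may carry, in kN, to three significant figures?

34.4 kN

A = 1220 mm².
P_max = σ_allow · A = 28.2 · 1220 = 34420 N = 34.42 kN.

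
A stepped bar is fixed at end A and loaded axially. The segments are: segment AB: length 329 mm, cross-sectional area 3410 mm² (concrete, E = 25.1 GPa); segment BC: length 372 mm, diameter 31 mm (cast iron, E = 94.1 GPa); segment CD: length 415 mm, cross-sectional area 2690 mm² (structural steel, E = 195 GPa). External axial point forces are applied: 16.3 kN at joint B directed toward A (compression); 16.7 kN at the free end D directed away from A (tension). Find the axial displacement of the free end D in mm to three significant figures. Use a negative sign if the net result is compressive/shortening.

Internal axial forces (sectioning from the free end, tension +): N_CD = 16.7 kN, N_BC = 16.7 kN, N_AB = 0.4 kN.
A_BC = 754.8 mm².
δ_AB = 400·329/(3410·25100) = 0.001538 mm
δ_BC = 16700·372/(754.8·94100) = 0.08747 mm
δ_CD = 16700·415/(2690·195000) = 0.01321 mm
δ = Σδ_i = 0.1022 mm.

0.102 mm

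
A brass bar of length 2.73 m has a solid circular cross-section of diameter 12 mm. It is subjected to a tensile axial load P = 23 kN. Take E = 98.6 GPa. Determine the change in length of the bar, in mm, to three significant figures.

A = 113.1 mm².
δ_mech = NL/(AE) = 23000·2730/(113.1·98600) = 5.631 mm.

5.63 mm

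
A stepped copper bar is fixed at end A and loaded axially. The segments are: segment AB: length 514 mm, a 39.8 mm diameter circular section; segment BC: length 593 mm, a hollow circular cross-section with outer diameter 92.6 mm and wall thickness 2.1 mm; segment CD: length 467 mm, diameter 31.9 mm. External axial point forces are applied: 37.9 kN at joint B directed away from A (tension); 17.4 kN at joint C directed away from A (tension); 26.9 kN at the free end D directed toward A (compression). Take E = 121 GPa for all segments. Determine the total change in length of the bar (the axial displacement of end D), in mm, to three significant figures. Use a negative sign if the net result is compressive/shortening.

Internal axial forces (sectioning from the free end, tension +): N_CD = -26.9 kN, N_BC = -9.5 kN, N_AB = 28.4 kN.
A_AB = 1244 mm².
A_BC = 597.1 mm².
A_CD = 799.2 mm².
δ_AB = 28400·514/(1244·121000) = 0.09697 mm
δ_BC = -9500·593/(597.1·121000) = -0.07798 mm
δ_CD = -26900·467/(799.2·121000) = -0.1299 mm
δ = Σδ_i = -0.1109 mm.

-0.111 mm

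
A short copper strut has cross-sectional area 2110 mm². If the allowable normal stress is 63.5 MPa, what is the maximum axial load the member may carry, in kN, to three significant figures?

P_max = σ_allow · A = 63.5 · 2110 = 134000 N = 134 kN.

134 kN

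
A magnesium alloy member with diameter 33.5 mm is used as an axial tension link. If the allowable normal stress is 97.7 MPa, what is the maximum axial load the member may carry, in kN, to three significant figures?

A = 881.4 mm².
P_max = σ_allow · A = 97.7 · 881.4 = 86110 N = 86.11 kN.

86.1 kN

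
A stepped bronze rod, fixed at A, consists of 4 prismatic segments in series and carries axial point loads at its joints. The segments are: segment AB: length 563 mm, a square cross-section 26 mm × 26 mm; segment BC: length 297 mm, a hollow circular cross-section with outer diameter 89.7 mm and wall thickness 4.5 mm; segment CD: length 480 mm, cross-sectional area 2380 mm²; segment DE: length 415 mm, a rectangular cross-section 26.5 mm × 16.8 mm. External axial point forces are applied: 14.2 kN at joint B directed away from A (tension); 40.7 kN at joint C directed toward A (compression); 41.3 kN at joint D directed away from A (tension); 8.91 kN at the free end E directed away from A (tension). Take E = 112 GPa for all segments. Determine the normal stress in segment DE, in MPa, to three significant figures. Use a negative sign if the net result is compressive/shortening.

20.0 MPa

Internal axial forces (sectioning from the free end, tension +): N_DE = 8.91 kN, N_CD = 50.21 kN, N_BC = 9.51 kN, N_AB = 23.71 kN.
A_DE = 445.2 mm².
σ_DE = N_DE/A_DE = 8910/445.2 = 20.01 MPa.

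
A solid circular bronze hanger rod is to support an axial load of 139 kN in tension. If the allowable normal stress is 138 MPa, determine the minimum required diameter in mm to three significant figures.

35.8 mm

Required area A ≥ P/σ_allow = 139000/138 = 1007 mm².
For a solid circular section, d ≥ √(4A/π) = 35.81 mm.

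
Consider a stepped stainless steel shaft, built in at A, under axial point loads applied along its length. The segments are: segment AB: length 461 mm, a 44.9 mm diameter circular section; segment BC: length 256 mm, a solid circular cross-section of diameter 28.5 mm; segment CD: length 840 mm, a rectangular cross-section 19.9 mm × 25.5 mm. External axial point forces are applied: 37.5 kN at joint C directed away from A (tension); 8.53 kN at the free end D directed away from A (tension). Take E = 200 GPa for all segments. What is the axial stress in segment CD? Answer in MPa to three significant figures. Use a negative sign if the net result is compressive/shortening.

Internal axial forces (sectioning from the free end, tension +): N_CD = 8.53 kN, N_BC = 46.03 kN, N_AB = 46.03 kN.
A_CD = 507.4 mm².
σ_CD = N_CD/A_CD = 8530/507.4 = 16.81 MPa.

16.8 MPa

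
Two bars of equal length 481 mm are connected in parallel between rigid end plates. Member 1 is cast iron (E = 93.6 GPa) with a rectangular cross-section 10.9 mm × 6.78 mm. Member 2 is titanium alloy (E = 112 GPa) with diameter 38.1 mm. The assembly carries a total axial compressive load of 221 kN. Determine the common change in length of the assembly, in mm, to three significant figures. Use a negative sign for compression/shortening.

-0.790 mm

A_1 = 73.9 mm².
A_2 = 1140 mm².
Equal strain + equilibrium ⇒ each member carries load in proportion to AE: A₁E₁ = 6917000 N, A₂E₂ = 127700000 N, ΣAE = 134600000 N.
δ = PL/ΣAE = -221000·481/134600000 = -0.7897 mm.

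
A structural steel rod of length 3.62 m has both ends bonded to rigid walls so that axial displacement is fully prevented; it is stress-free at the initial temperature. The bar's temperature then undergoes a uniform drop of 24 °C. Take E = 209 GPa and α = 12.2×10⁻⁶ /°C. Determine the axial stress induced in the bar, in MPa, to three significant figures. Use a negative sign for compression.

61.2 MPa

Free thermal expansion αLΔT = 12.2e-6 · 3620 · -24 = -1.06 mm.
The walls impose strain ε = −(-1.06)/3620 = 2.9280e-04; σ = Eε = 209000 · 2.9280e-04 = 61.2 MPa.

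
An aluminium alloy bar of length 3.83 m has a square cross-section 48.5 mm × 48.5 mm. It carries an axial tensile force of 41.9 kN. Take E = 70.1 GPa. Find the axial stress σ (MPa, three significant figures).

A = 2352 mm².
σ = N/A = 41900/2352 = 17.81 MPa.

17.8 MPa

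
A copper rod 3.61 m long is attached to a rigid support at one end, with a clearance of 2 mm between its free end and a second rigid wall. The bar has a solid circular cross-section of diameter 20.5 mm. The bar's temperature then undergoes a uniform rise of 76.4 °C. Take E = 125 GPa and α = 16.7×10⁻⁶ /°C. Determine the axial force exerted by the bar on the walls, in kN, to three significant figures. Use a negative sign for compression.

-29.8 kN

Free thermal expansion αLΔT = 16.7e-6 · 3610 · 76.4 = 4.606 mm.
The walls engage after the gap closes; constrained expansion = 4.606 − 2 = 2.606 mm.
The walls impose strain ε = −(2.606)/3610 = -7.2186e-04; σ = Eε = 125000 · -7.2186e-04 = -90.23 MPa.
Wall reaction R = σ·A = -90.23·330.1 = -29780 N = -29.78 kN.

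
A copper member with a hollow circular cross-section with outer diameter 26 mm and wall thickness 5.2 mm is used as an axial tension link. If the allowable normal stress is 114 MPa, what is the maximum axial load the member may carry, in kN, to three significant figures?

38.7 kN

A = 339.8 mm².
P_max = σ_allow · A = 114 · 339.8 = 38740 N = 38.74 kN.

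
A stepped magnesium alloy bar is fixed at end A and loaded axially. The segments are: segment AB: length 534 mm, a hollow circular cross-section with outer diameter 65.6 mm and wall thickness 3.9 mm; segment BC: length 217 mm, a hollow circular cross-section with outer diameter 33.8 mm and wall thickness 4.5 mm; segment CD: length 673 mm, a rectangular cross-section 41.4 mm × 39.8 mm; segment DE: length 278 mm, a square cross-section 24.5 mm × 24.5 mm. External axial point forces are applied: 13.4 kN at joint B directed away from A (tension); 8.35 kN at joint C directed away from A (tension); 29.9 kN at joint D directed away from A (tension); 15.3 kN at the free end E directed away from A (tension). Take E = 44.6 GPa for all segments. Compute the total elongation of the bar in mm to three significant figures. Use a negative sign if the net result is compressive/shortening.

2.26 mm

Internal axial forces (sectioning from the free end, tension +): N_DE = 15.3 kN, N_CD = 45.2 kN, N_BC = 53.55 kN, N_AB = 66.95 kN.
A_AB = 756 mm².
A_BC = 414.2 mm².
A_CD = 1648 mm².
A_DE = 600.2 mm².
δ_AB = 66950·534/(756·44600) = 1.06 mm
δ_BC = 53550·217/(414.2·44600) = 0.629 mm
δ_CD = 45200·673/(1648·44600) = 0.4139 mm
δ_DE = 15300·278/(600.2·44600) = 0.1589 mm
δ = Σδ_i = 2.262 mm.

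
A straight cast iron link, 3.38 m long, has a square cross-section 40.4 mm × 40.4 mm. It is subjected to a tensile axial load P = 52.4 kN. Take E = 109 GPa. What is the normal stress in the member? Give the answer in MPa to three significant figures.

A = 1632 mm².
σ = N/A = 52400/1632 = 32.1 MPa.

32.1 MPa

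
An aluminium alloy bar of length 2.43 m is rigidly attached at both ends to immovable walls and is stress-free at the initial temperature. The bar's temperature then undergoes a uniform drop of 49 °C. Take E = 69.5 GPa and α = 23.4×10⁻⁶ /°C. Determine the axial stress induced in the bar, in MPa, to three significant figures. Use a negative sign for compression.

79.7 MPa

Free thermal expansion αLΔT = 23.4e-6 · 2430 · -49 = -2.786 mm.
The walls impose strain ε = −(-2.786)/2430 = 1.1466e-03; σ = Eε = 69500 · 1.1466e-03 = 79.69 MPa.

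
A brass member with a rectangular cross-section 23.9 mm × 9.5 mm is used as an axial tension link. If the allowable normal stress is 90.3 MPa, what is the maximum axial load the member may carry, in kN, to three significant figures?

A = 227 mm².
P_max = σ_allow · A = 90.3 · 227 = 20500 N = 20.5 kN.

20.5 kN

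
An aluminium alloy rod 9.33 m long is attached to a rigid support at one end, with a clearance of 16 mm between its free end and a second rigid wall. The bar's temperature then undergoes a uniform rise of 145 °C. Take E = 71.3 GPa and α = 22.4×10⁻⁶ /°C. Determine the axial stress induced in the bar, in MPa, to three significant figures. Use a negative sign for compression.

Free thermal expansion αLΔT = 22.4e-6 · 9330 · 145 = 30.3 mm.
The walls engage after the gap closes; constrained expansion = 30.3 − 16 = 14.3 mm.
The walls impose strain ε = −(14.3)/9330 = -1.5331e-03; σ = Eε = 71300 · -1.5331e-03 = -109.3 MPa.

-109 MPa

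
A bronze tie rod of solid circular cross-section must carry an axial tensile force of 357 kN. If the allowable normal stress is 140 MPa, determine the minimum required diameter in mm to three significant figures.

Required area A ≥ P/σ_allow = 357000/140 = 2550 mm².
For a solid circular section, d ≥ √(4A/π) = 56.98 mm.

57.0 mm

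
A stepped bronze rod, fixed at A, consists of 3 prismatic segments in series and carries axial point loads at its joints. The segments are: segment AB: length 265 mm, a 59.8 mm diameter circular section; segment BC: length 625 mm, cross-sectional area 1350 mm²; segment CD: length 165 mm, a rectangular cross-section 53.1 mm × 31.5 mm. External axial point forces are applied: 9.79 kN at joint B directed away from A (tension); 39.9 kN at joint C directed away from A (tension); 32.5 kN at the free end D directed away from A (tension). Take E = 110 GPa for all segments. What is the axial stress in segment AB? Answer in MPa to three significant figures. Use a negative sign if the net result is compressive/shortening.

Internal axial forces (sectioning from the free end, tension +): N_CD = 32.5 kN, N_BC = 72.4 kN, N_AB = 82.19 kN.
A_AB = 2809 mm².
σ_AB = N_AB/A_AB = 82190/2809 = 29.26 MPa.

29.3 MPa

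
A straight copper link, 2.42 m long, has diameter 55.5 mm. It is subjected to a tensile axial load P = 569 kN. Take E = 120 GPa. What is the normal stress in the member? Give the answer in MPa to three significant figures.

235 MPa

A = 2419 mm².
σ = N/A = 569000/2419 = 235.2 MPa.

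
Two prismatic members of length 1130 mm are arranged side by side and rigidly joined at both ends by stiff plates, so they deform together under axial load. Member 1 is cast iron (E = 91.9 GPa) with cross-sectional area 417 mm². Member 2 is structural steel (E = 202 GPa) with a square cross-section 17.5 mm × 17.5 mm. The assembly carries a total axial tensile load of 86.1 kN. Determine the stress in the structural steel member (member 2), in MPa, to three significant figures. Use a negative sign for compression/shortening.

174 MPa

A_2 = 306.2 mm².
Equal strain + equilibrium ⇒ each member carries load in proportion to AE: A₁E₁ = 38320000 N, A₂E₂ = 61860000 N, ΣAE = 100200000 N.
σ₂ = P·E₂/ΣAE = 86100·202000/100200000 = 173.6 MPa.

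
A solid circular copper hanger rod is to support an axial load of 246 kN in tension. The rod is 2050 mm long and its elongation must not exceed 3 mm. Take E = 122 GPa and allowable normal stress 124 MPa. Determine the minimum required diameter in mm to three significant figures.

50.3 mm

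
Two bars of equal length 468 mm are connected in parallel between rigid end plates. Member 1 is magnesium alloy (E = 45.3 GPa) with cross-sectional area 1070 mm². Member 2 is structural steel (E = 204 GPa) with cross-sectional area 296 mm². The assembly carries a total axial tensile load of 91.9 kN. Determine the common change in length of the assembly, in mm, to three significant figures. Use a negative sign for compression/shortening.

0.395 mm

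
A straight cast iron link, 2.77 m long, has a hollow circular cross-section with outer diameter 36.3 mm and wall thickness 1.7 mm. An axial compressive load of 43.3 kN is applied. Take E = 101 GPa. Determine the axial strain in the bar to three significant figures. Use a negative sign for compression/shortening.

A = 184.8 mm².
σ = N/A = -234.3 MPa; ε = σ/E = -234.3/101000 = -2.320e-03.

-0.00232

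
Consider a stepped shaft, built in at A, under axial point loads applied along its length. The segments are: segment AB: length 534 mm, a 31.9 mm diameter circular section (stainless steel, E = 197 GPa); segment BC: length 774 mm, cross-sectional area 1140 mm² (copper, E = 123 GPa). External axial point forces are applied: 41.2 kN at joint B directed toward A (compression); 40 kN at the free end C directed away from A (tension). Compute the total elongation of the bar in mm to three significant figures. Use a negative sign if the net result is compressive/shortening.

Internal axial forces (sectioning from the free end, tension +): N_BC = 40 kN, N_AB = -1.2 kN.
A_AB = 799.2 mm².
δ_AB = -1200·534/(799.2·197000) = -0.00407 mm
δ_BC = 40000·774/(1140·123000) = 0.2208 mm
δ = Σδ_i = 0.2167 mm.

0.217 mm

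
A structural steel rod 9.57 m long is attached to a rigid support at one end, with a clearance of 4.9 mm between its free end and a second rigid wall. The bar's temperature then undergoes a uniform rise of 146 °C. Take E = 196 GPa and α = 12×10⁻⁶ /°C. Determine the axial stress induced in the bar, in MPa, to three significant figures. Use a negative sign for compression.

-243 MPa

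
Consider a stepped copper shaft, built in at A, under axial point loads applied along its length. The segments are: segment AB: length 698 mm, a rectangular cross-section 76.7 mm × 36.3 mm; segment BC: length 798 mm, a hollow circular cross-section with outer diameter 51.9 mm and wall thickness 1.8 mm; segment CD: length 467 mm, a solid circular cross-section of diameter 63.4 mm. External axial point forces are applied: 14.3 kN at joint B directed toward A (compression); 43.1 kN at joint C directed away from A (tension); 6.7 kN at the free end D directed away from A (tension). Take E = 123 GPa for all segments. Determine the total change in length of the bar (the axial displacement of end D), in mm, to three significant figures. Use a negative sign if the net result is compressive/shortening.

1.22 mm

Internal axial forces (sectioning from the free end, tension +): N_CD = 6.7 kN, N_BC = 49.8 kN, N_AB = 35.5 kN.
A_AB = 2784 mm².
A_BC = 283.3 mm².
A_CD = 3157 mm².
δ_AB = 35500·698/(2784·123000) = 0.07236 mm
δ_BC = 49800·798/(283.3·123000) = 1.14 mm
δ_CD = 6700·467/(3157·123000) = 0.008058 mm
δ = Σδ_i = 1.221 mm.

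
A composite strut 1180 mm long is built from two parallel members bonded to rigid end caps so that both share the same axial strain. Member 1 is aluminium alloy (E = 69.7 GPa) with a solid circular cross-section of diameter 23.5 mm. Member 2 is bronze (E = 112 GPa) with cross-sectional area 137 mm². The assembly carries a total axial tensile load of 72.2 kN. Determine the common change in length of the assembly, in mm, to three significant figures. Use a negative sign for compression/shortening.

A_1 = 433.7 mm².
Equal strain + equilibrium ⇒ each member carries load in proportion to AE: A₁E₁ = 30230000 N, A₂E₂ = 15340000 N, ΣAE = 45580000 N.
δ = PL/ΣAE = 72200·1180/45580000 = 1.869 mm.

1.87 mm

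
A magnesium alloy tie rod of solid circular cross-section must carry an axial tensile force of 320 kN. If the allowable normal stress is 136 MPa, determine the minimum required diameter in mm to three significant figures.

54.7 mm

Required area A ≥ P/σ_allow = 320000/136 = 2353 mm².
For a solid circular section, d ≥ √(4A/π) = 54.73 mm.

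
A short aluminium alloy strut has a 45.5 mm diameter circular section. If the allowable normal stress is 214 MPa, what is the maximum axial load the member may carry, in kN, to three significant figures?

348 kN

A = 1626 mm².
P_max = σ_allow · A = 214 · 1626 = 348000 N = 348 kN.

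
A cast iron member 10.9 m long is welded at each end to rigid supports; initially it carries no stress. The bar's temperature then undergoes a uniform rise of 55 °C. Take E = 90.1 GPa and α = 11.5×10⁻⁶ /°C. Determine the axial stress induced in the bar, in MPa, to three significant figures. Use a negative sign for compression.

-57.0 MPa

Free thermal expansion αLΔT = 11.5e-6 · 10900 · 55 = 6.894 mm.
The walls impose strain ε = −(6.894)/10900 = -6.3250e-04; σ = Eε = 90100 · -6.3250e-04 = -56.99 MPa.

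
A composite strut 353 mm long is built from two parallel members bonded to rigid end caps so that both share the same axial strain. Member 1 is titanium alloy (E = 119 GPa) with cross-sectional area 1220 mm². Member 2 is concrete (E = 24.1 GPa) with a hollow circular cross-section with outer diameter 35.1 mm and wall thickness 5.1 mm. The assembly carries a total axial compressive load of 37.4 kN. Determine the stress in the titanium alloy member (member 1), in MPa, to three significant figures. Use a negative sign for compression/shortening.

A_2 = 480.7 mm².
Equal strain + equilibrium ⇒ each member carries load in proportion to AE: A₁E₁ = 145200000 N, A₂E₂ = 11580000 N, ΣAE = 156800000 N.
σ₁ = P·E₁/ΣAE = -37400·119000/156800000 = -28.39 MPa.

-28.4 MPa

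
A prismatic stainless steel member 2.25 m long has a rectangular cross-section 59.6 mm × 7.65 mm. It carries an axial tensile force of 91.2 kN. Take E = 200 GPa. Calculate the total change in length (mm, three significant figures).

A = 455.9 mm².
δ_mech = NL/(AE) = 91200·2250/(455.9·200000) = 2.25 mm.

2.25 mm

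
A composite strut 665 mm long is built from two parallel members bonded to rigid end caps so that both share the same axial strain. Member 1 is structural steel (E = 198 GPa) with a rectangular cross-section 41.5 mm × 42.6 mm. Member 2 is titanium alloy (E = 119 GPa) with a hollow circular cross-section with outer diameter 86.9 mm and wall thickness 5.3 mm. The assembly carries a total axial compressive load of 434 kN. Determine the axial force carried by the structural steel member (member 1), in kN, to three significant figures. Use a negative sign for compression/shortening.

A_1 = 1768 mm².
A_2 = 1359 mm².
Equal strain + equilibrium ⇒ each member carries load in proportion to AE: A₁E₁ = 350000000 N, A₂E₂ = 161700000 N, ΣAE = 511700000 N.
F₁ = P·A₁E₁/ΣAE = -434000·350000000/511700000 = -296900 N.

-297 kN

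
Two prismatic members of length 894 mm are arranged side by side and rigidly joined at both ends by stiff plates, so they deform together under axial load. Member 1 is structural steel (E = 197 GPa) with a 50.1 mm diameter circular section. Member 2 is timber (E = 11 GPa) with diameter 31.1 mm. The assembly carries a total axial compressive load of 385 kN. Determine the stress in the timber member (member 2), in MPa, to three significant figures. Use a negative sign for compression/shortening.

-10.7 MPa

A_1 = 1971 mm².
A_2 = 759.6 mm².
Equal strain + equilibrium ⇒ each member carries load in proportion to AE: A₁E₁ = 388400000 N, A₂E₂ = 8356000 N, ΣAE = 396700000 N.
σ₂ = P·E₂/ΣAE = -385000·11000/396700000 = -10.68 MPa.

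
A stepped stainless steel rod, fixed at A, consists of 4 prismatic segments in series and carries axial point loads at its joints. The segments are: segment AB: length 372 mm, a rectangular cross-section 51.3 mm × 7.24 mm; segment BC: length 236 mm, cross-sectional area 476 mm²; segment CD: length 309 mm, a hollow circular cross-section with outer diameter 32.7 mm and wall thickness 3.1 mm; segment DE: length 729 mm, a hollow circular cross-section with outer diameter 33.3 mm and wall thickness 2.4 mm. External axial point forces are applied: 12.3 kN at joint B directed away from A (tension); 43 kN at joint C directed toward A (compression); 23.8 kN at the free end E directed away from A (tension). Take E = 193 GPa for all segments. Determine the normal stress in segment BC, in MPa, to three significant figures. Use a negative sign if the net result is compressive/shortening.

Internal axial forces (sectioning from the free end, tension +): N_DE = 23.8 kN, N_CD = 23.8 kN, N_BC = -19.2 kN, N_AB = -6.9 kN.
σ_BC = N_BC/A_BC = -19200/476 = -40.34 MPa.

-40.3 MPa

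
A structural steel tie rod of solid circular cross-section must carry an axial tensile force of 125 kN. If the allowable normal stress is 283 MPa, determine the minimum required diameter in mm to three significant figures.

23.7 mm

Required area A ≥ P/σ_allow = 125000/283 = 441.7 mm².
For a solid circular section, d ≥ √(4A/π) = 23.71 mm.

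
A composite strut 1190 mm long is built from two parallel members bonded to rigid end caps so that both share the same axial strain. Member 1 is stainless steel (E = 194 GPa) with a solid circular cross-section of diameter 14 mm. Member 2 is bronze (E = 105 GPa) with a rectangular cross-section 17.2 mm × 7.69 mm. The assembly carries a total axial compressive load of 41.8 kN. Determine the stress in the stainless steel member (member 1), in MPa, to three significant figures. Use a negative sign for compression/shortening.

-185 MPa

A_1 = 153.9 mm².
A_2 = 132.3 mm².
Equal strain + equilibrium ⇒ each member carries load in proportion to AE: A₁E₁ = 29860000 N, A₂E₂ = 13890000 N, ΣAE = 43750000 N.
σ₁ = P·E₁/ΣAE = -41800·194000/43750000 = -185.3 MPa.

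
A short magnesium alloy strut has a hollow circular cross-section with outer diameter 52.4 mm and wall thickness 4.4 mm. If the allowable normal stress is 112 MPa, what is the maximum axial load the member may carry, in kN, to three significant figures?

74.3 kN

A = 663.5 mm².
P_max = σ_allow · A = 112 · 663.5 = 74310 N = 74.31 kN.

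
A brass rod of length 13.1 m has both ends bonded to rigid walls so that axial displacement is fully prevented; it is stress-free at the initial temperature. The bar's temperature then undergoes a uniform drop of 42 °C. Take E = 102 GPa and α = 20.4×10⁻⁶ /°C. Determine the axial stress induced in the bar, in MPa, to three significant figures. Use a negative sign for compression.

Free thermal expansion αLΔT = 20.4e-6 · 13100 · -42 = -11.22 mm.
The walls impose strain ε = −(-11.22)/13100 = 8.5680e-04; σ = Eε = 102000 · 8.5680e-04 = 87.39 MPa.

87.4 MPa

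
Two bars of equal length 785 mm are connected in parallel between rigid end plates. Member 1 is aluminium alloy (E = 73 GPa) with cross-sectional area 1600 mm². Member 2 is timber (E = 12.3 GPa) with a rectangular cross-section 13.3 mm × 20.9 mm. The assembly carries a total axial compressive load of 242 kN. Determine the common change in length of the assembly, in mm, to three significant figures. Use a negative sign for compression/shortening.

-1.58 mm

A_2 = 278 mm².
Equal strain + equilibrium ⇒ each member carries load in proportion to AE: A₁E₁ = 116800000 N, A₂E₂ = 3419000 N, ΣAE = 120200000 N.
δ = PL/ΣAE = -242000·785/120200000 = -1.58 mm.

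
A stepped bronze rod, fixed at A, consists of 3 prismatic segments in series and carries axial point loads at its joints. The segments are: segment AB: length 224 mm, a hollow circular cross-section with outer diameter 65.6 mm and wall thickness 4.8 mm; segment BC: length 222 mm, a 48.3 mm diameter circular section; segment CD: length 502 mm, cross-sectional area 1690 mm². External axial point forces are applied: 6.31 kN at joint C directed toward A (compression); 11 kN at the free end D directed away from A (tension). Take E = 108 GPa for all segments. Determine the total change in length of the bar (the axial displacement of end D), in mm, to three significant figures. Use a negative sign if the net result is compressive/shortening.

0.0461 mm

Internal axial forces (sectioning from the free end, tension +): N_CD = 11 kN, N_BC = 4.69 kN, N_AB = 4.69 kN.
A_AB = 916.8 mm².
A_BC = 1832 mm².
δ_AB = 4690·224/(916.8·108000) = 0.01061 mm
δ_BC = 4690·222/(1832·108000) = 0.005262 mm
δ_CD = 11000·502/(1690·108000) = 0.03025 mm
δ = Σδ_i = 0.04613 mm.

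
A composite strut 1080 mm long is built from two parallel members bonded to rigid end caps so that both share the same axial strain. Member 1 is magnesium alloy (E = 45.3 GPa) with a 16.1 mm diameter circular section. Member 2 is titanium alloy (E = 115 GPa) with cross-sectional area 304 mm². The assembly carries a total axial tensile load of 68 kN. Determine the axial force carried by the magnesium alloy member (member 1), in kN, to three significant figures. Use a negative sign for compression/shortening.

14.2 kN

A_1 = 203.6 mm².
Equal strain + equilibrium ⇒ each member carries load in proportion to AE: A₁E₁ = 9222000 N, A₂E₂ = 34960000 N, ΣAE = 44180000 N.
F₁ = P·A₁E₁/ΣAE = 68000·9222000/44180000 = 14190 N.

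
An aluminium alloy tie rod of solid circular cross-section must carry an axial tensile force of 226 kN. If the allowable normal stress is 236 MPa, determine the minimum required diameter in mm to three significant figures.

Required area A ≥ P/σ_allow = 226000/236 = 957.6 mm².
For a solid circular section, d ≥ √(4A/π) = 34.92 mm.

34.9 mm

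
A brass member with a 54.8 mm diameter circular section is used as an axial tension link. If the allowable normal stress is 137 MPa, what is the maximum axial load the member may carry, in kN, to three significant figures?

A = 2359 mm².
P_max = σ_allow · A = 137 · 2359 = 323100 N = 323.1 kN.

323 kN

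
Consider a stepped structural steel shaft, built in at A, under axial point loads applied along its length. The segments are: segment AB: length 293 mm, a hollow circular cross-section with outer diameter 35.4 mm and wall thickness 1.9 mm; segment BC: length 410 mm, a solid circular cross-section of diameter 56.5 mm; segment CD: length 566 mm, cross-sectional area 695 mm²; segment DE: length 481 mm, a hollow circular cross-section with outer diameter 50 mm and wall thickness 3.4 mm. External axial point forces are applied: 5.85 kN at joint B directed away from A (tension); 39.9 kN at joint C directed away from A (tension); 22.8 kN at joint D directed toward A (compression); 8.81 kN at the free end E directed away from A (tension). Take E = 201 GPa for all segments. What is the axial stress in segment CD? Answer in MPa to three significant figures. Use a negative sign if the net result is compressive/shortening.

Internal axial forces (sectioning from the free end, tension +): N_DE = 8.81 kN, N_CD = -13.99 kN, N_BC = 25.91 kN, N_AB = 31.76 kN.
σ_CD = N_CD/A_CD = -13990/695 = -20.13 MPa.

-20.1 MPa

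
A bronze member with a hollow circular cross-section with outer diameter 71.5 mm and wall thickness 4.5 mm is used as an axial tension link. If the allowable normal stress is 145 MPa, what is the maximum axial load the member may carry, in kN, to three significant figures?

137 kN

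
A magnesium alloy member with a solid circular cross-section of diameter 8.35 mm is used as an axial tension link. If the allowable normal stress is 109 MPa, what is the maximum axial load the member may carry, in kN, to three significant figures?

5.97 kN

A = 54.76 mm².
P_max = σ_allow · A = 109 · 54.76 = 5969 N = 5.969 kN.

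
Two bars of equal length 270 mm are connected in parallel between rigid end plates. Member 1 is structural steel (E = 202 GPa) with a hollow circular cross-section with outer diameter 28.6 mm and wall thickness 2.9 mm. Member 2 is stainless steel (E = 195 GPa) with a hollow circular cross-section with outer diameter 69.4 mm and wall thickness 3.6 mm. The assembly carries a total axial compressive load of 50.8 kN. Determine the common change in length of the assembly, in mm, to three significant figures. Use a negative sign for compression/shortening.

-0.0713 mm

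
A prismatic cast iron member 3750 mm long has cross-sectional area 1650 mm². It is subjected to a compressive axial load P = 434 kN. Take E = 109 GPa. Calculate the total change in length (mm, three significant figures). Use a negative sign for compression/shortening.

-9.05 mm

δ_mech = NL/(AE) = -434000·3750/(1650·109000) = -9.049 mm.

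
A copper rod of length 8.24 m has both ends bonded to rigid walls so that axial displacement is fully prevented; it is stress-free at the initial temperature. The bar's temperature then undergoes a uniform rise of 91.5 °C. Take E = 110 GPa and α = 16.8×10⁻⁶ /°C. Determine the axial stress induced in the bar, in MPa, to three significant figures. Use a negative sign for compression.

Free thermal expansion αLΔT = 16.8e-6 · 8240 · 91.5 = 12.67 mm.
The walls impose strain ε = −(12.67)/8240 = -1.5372e-03; σ = Eε = 110000 · -1.5372e-03 = -169.1 MPa.

-169 MPa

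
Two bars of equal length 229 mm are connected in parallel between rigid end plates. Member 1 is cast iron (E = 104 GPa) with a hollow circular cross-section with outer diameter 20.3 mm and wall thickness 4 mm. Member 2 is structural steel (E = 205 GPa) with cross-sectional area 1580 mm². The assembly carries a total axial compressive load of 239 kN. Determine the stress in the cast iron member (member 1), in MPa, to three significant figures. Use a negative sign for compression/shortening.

A_1 = 204.8 mm².
Equal strain + equilibrium ⇒ each member carries load in proportion to AE: A₁E₁ = 21300000 N, A₂E₂ = 323900000 N, ΣAE = 345200000 N.
σ₁ = P·E₁/ΣAE = -239000·104000/345200000 = -72 MPa.

-72.0 MPa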